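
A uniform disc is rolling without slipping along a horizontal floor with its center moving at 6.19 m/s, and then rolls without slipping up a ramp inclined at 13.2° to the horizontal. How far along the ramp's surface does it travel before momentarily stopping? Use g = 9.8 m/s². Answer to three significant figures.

d ≈ 12.8 m

Here I = (1/2)MR², so the shape factor k = I/(MR²) = 0.5.
Pure rolling means v = ωR; then KE = ½Mv² + ½I(v/R)² = ½(1+k)Mv² = (3/4)Mv².
Setting this equal to Mgh gives the vertical rise h = (1+k)v₀²/(2g) = 1.5×6.19²/(2×9.8) = 2.932 m.
Along the incline, d = h/sinθ = 2.932/sin13.2° ≈ 12.8 m.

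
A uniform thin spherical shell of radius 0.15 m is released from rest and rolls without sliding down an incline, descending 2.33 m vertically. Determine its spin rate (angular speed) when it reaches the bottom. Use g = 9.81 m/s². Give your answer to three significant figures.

For this body I = (2/3)MR², i.e. k = I/(MR²) = 2/3.
Rolling without slipping gives ω = v/R, so the total kinetic energy is ½Mv² + ½Iω² = ½(1+k)Mv² = (5/6)Mv².
Energy conservation Mgh = ½(1+k)Mv² gives v = √(2gh/(1+k)) = √(2 × 9.81 × 2.33 / 1.667) = 5.237 m/s.
Then ω = v/R = 5.237 / 0.15 ≈ 34.9 rad/s.

ω ≈ 34.9 rad/s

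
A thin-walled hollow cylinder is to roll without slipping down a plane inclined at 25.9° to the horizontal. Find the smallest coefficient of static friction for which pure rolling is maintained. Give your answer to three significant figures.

The moment of inertia is MR², giving k ≡ I/(MR²) = 1.
Along the incline Mg sinθ − f = Ma, and torque about the center fR = Iα = kMR²(a/R) gives f = kMa.
These give a = g sinθ/(1+k) and the required friction f = kMg sinθ/(1+k).
The normal force is N = Mg cosθ, so μ_min = f/N = k tanθ/(1+k).
μ_min = 1 × tan25.9° / 2 ≈ 0.243.

μ_min ≈ 0.243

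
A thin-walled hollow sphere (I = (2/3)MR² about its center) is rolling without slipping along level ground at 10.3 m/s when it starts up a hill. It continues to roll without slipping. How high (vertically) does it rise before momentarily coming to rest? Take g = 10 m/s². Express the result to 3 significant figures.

Here I = (2/3)MR², so the shape factor k = I/(MR²) = 2/3.
Since it rolls without slipping, ω = v/R and KE = ½Mv² + ½Iω² = ½(1+k)Mv² = (5/6)Mv².
All of this converts to potential energy at the highest point: (5/6)Mv₀² = Mgh.
Thus h = (1+k)v₀²/(2g) = 1.667 × 10.3² / (2 × 10) ≈ 8.84 m.

h ≈ 8.84 m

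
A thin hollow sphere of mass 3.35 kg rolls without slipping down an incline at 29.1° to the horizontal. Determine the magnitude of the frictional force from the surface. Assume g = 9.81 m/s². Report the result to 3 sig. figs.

The moment of inertia is (2/3)MR², giving k ≡ I/(MR²) = 2/3.
Along the incline Mg sinθ − f = Ma, and torque about the center fR = Iα = kMR²(a/R) gives f = kMa.
Combining, a = g sinθ/(1+k) and f = kMa = kMg sinθ/(1+k).
f = (2/3) × 3.35 × 9.81 × sin29.1° / 1.667 ≈ 6.39 N.

f ≈ 6.39 N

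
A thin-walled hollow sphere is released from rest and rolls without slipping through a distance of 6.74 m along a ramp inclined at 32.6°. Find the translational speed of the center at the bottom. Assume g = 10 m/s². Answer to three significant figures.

For this body I = (2/3)MR², i.e. k = I/(MR²) = 2/3.
Rolling without slipping gives ω = v/R, so the total kinetic energy is ½Mv² + ½Iω² = ½(1+k)Mv² = (5/6)Mv².
The vertical drop is h = L sinθ = 6.74 × sin32.6° = 3.631 m.
Setting Mgh = (5/6)Mv² gives v = √(2gh/(1+k)) = √(2·10·3.631/1.667) ≈ 6.60 m/s.

v ≈ 6.60 m/s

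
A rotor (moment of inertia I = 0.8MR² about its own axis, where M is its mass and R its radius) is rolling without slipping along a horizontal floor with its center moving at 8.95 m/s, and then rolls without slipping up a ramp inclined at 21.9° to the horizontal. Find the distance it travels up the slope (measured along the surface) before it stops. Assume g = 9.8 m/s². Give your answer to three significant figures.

Here I = 0.8MR², so the shape factor k = I/(MR²) = 0.8.
Since it rolls without slipping, ω = v/R and KE = ½Mv² + ½Iω² = ½(1+k)Mv² = (9/10)Mv².
Setting this equal to Mgh gives the vertical rise h = (1+k)v₀²/(2g) = 1.8×8.95²/(2×9.8) = 7.356 m.
Along the incline, d = h/sinθ = 7.356/sin21.9° ≈ 19.7 m.

d ≈ 19.7 m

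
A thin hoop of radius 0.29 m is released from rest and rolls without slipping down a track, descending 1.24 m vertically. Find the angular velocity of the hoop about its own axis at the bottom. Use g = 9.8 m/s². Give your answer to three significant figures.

For this body I = MR², i.e. k = I/(MR²) = 1.
Rolling without slipping gives ω = v/R, so the total kinetic energy is ½Mv² + ½Iω² = ½(1+k)Mv² = Mv².
Energy conservation Mgh = ½(1+k)Mv² gives v = √(2gh/(1+k)) = √(2 × 9.8 × 1.24 / 2) = 3.486 m/s.
The angular speed follows from ω = v/R = 3.486/0.29 ≈ 12.0 rad/s.

ω ≈ 12.0 rad/s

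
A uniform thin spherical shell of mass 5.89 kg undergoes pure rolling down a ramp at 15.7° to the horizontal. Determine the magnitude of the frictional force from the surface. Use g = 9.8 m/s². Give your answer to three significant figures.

The moment of inertia is (2/3)MR², giving k ≡ I/(MR²) = 2/3.
Translational: Mg sinθ − f = Ma. Rotational about the CM: fR = Iα = kMRa, so f = kMa.
Combining, a = g sinθ/(1+k) and f = kMa = kMg sinθ/(1+k).
f = (2/3) × 5.89 × 9.8 × sin15.7° / 1.667 ≈ 6.25 N.

f ≈ 6.25 N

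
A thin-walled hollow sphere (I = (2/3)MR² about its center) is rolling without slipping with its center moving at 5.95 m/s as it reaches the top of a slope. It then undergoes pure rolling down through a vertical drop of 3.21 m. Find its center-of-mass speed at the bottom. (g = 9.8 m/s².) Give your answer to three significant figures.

v ≈ 8.55 m/s

With I = (2/3)MR², the ratio k = I/(MR²) is 2/3.
Since it rolls without slipping, ω = v/R and KE = ½Mv² + ½Iω² = ½(1+k)Mv² = (5/6)Mv².
Conserving energy between top and bottom: (5/6)Mv² = (5/6)Mv₀² + Mgh, hence v² = v₀² + 2gh/(1+k).
v = √(5.95² + 2×9.8×3.21/1.667) = √73.15 ≈ 8.55 m/s.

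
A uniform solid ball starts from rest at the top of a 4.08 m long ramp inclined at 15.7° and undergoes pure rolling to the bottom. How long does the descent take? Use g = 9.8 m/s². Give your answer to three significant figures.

t ≈ 2.08 s

With I = (2/5)MR², the ratio k = I/(MR²) is 0.4.
Translational: Mg sinθ − f = Ma. Rotational about the CM: fR = Iα = kMRa, so f = kMa.
Hence a = g sinθ/(1+k) = 9.8×sin15.7°/1.4 = 1.894 m/s².
With constant a from rest, t = √(2L/a) = √(2·4.08/1.894) ≈ 2.08 s.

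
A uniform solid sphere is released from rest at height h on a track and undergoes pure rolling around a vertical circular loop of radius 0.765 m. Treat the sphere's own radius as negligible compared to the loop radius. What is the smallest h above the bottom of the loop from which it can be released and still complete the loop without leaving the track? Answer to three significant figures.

h_min ≈ 2.07 m

For this body I = (2/5)MR², i.e. k = I/(MR²) = 0.4.
At the top of the loop, the minimum-contact condition is Mg = Mv_top²/r, so v_top² = gr.
With ω = v/R, the kinetic energy at speed v is ½(1+k)Mv² = (7/10)Mv².
Energy conservation from release (height h) to the top (height 2r): Mgh = Mg(2r) + (7/10)M·gr.
Thus h_min = 2r + (1+k)r/2 = r(2 + 1.4/2) = 0.765 × 2.7 ≈ 2.07 m.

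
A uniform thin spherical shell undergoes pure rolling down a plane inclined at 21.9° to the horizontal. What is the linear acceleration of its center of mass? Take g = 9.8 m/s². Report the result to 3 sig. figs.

For this body I = (2/3)MR², i.e. k = I/(MR²) = 2/3.
Newton's second law down the slope: Mg sinθ − f = Ma. The torque equation fR = Iα (with α = a/R) gives f = kMa.
Eliminating f: Mg sinθ = (1+k)Ma, so a = g sinθ/(1+k) = 9.8 × sin21.9° / 1.667 ≈ 2.19 m/s².

a ≈ 2.19 m/s²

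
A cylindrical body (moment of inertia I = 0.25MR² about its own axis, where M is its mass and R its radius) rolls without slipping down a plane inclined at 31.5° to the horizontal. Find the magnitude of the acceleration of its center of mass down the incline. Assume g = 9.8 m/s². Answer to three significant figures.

For this body I = 0.25MR², i.e. k = I/(MR²) = 0.25.
Newton's second law down the slope: Mg sinθ − f = Ma. The torque equation fR = Iα (with α = a/R) gives f = kMa.
Eliminating f: Mg sinθ = (1+k)Ma, so a = g sinθ/(1+k) = 9.8 × sin31.5° / 1.25 ≈ 4.10 m/s².

a ≈ 4.10 m/s²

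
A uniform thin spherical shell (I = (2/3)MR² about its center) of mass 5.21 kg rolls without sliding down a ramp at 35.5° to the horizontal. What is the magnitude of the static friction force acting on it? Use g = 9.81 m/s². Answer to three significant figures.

f ≈ 11.9 N

For this body I = (2/3)MR², i.e. k = I/(MR²) = 2/3.
Newton's second law down the slope: Mg sinθ − f = Ma. The torque equation fR = Iα (with α = a/R) gives f = kMa.
Combining, a = g sinθ/(1+k) and f = kMa = kMg sinθ/(1+k).
f = (2/3) × 5.21 × 9.81 × sin35.5° / 1.667 ≈ 11.9 N.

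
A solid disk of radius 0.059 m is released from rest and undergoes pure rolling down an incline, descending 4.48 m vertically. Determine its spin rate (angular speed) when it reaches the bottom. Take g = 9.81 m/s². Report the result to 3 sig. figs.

ω ≈ 130 rad/s

With I = (1/2)MR², the ratio k = I/(MR²) is 0.5.
The rolling condition ω = v/R makes the rotational term ½I(v/R)² = ½kMv², so KE_total = ½(1+k)Mv² = (3/4)Mv².
Energy conservation Mgh = ½(1+k)Mv² gives v = √(2gh/(1+k)) = √(2 × 9.81 × 4.48 / 1.5) = 7.655 m/s.
Then ω = v/R = 7.655 / 0.059 ≈ 130 rad/s.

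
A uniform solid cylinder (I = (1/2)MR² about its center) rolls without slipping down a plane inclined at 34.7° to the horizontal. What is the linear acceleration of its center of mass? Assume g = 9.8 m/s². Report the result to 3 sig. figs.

a ≈ 3.72 m/s²

The moment of inertia is (1/2)MR², giving k ≡ I/(MR²) = 0.5.
Translational: Mg sinθ − f = Ma. Rotational about the CM: fR = Iα = kMRa, so f = kMa.
Eliminating f: Mg sinθ = (1+k)Ma, so a = g sinθ/(1+k) = 9.8 × sin34.7° / 1.5 ≈ 3.72 m/s².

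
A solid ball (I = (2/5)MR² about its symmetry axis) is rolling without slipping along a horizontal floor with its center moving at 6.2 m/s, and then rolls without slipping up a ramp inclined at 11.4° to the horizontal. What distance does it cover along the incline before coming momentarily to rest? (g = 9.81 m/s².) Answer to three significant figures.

d ≈ 13.9 m

With I = (2/5)MR², the ratio k = I/(MR²) is 0.4.
Pure rolling means v = ωR; then KE = ½Mv² + ½I(v/R)² = ½(1+k)Mv² = (7/10)Mv².
Setting this equal to Mgh gives the vertical rise h = (1+k)v₀²/(2g) = 1.4×6.2²/(2×9.81) = 2.743 m.
Along the incline, d = h/sinθ = 2.743/sin11.4° ≈ 13.9 m.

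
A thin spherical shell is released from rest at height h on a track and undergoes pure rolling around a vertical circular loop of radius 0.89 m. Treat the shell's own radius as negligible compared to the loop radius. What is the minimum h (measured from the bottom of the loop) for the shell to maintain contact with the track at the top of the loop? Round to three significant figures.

h_min ≈ 2.52 m

With I = (2/3)MR², the ratio k = I/(MR²) is 2/3.
At the top, contact is just lost when gravity alone supplies the centripetal force: Mg = Mv_top²/r, i.e. v_top² = gr.
With ω = v/R, the kinetic energy at speed v is ½(1+k)Mv² = (5/6)Mv².
Energy conservation from release (height h) to the top (height 2r): Mgh = Mg(2r) + (5/6)M·gr.
Thus h_min = 2r + (1+k)r/2 = r(2 + 1.667/2) = 0.89 × 2.833 ≈ 2.52 m.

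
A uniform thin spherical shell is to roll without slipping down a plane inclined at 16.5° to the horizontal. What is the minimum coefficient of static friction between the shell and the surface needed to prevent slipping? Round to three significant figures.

Here I = (2/3)MR², so the shape factor k = I/(MR²) = 2/3.
Along the incline Mg sinθ − f = Ma, and torque about the center fR = Iα = kMR²(a/R) gives f = kMa.
These give a = g sinθ/(1+k) and the required friction f = kMg sinθ/(1+k).
The normal force is N = Mg cosθ, so μ_min = f/N = k tanθ/(1+k).
μ_min = (2/3) × tan16.5° / 1.667 ≈ 0.118.

μ_min ≈ 0.118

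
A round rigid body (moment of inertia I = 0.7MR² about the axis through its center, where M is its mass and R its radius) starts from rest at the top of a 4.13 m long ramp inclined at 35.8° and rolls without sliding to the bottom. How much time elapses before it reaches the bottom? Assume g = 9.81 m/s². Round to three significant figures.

t ≈ 1.56 s

The moment of inertia is 0.7MR², giving k ≡ I/(MR²) = 0.7.
Along the incline Mg sinθ − f = Ma, and torque about the center fR = Iα = kMR²(a/R) gives f = kMa.
Hence a = g sinθ/(1+k) = 9.81×sin35.8°/1.7 = 3.376 m/s².
With constant a from rest, t = √(2L/a) = √(2·4.13/3.376) ≈ 1.56 s.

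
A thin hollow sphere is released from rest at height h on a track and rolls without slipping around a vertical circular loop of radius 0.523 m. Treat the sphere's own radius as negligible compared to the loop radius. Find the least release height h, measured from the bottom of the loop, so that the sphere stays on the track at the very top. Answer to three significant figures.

The moment of inertia is (2/3)MR², giving k ≡ I/(MR²) = 2/3.
At the top of the loop, the minimum-contact condition is Mg = Mv_top²/r, so v_top² = gr.
With ω = v/R, the kinetic energy at speed v is ½(1+k)Mv² = (5/6)Mv².
Energy conservation from release (height h) to the top (height 2r): Mgh = Mg(2r) + (5/6)M·gr.
Thus h_min = 2r + (1+k)r/2 = r(2 + 1.667/2) = 0.523 × 2.833 ≈ 1.48 m.

h_min ≈ 1.48 m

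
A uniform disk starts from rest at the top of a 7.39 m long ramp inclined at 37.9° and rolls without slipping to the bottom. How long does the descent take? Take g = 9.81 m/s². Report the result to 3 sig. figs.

t ≈ 1.92 s

The moment of inertia is (1/2)MR², giving k ≡ I/(MR²) = 0.5.
Along the incline Mg sinθ − f = Ma, and torque about the center fR = Iα = kMR²(a/R) gives f = kMa.
Hence a = g sinθ/(1+k) = 9.81×sin37.9°/1.5 = 4.017 m/s².
With constant a from rest, t = √(2L/a) = √(2·7.39/4.017) ≈ 1.92 s.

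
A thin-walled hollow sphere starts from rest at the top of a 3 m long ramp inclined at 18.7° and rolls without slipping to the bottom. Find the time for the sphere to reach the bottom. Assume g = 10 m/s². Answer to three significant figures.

t ≈ 1.77 s

The moment of inertia is (2/3)MR², giving k ≡ I/(MR²) = 2/3.
Translational: Mg sinθ − f = Ma. Rotational about the CM: fR = Iα = kMRa, so f = kMa.
Hence a = g sinθ/(1+k) = 10×sin18.7°/1.667 = 1.924 m/s².
Starting from rest, L = ½at², so t = √(2L/a) = √(2×3/1.924) ≈ 1.77 s.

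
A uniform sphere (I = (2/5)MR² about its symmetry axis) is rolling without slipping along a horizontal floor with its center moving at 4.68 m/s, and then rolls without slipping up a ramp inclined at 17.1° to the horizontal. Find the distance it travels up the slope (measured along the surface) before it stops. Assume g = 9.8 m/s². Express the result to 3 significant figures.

d ≈ 5.32 m

With I = (2/5)MR², the ratio k = I/(MR²) is 0.4.
The rolling condition ω = v/R makes the rotational term ½I(v/R)² = ½kMv², so KE_total = ½(1+k)Mv² = (7/10)Mv².
Setting this equal to Mgh gives the vertical rise h = (1+k)v₀²/(2g) = 1.4×4.68²/(2×9.8) = 1.564 m.
The distance along the slope is d = h/sinθ = 1.564/sin17.1° ≈ 5.32 m.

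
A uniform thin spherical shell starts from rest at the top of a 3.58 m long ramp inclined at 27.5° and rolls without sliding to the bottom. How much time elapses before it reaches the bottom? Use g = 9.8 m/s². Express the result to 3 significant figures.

With I = (2/3)MR², the ratio k = I/(MR²) is 2/3.
Translational: Mg sinθ − f = Ma. Rotational about the CM: fR = Iα = kMRa, so f = kMa.
Hence a = g sinθ/(1+k) = 9.8×sin27.5°/1.667 = 2.715 m/s².
With constant a from rest, t = √(2L/a) = √(2·3.58/2.715) ≈ 1.62 s.

t ≈ 1.62 s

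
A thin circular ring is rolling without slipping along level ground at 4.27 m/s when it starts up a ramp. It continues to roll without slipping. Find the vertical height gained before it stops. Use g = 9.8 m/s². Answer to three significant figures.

For this body I = MR², i.e. k = I/(MR²) = 1.
Since it rolls without slipping, ω = v/R and KE = ½Mv² + ½Iω² = ½(1+k)Mv² = Mv².
At the top the kinetic energy is zero, so Mv₀² = Mgh.
Thus h = (1+k)v₀²/(2g) = 2 × 4.27² / (2 × 9.8) ≈ 1.86 m.

h ≈ 1.86 m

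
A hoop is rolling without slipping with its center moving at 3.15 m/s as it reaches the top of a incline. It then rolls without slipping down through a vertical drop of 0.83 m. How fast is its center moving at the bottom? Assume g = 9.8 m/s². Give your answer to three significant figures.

Here I = MR², so the shape factor k = I/(MR²) = 1.
Rolling without slipping gives ω = v/R, so the total kinetic energy is ½Mv² + ½Iω² = ½(1+k)Mv² = Mv².
Energy conservation: Mv₀² + Mgh = Mv², so v² = v₀² + 2gh/(1+k).
v = √(3.15² + 2×9.8×0.83/2) = √18.06 ≈ 4.25 m/s.

v ≈ 4.25 m/s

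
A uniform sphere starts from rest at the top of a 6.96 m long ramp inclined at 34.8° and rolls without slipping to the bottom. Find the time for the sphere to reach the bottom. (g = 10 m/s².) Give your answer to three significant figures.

t ≈ 1.85 s

With I = (2/5)MR², the ratio k = I/(MR²) is 0.4.
Newton's second law down the slope: Mg sinθ − f = Ma. The torque equation fR = Iα (with α = a/R) gives f = kMa.
Hence a = g sinθ/(1+k) = 10×sin34.8°/1.4 = 4.077 m/s².
With constant a from rest, t = √(2L/a) = √(2·6.96/4.077) ≈ 1.85 s.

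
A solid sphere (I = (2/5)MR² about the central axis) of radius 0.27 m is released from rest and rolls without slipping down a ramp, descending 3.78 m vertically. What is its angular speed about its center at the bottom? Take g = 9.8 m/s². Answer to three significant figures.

Here I = (2/5)MR², so the shape factor k = I/(MR²) = 0.4.
Since it rolls without slipping, ω = v/R and KE = ½Mv² + ½Iω² = ½(1+k)Mv² = (7/10)Mv².
Energy conservation Mgh = ½(1+k)Mv² gives v = √(2gh/(1+k)) = √(2 × 9.8 × 3.78 / 1.4) = 7.275 m/s.
The angular speed follows from ω = v/R = 7.275/0.27 ≈ 26.9 rad/s.

ω ≈ 26.9 rad/s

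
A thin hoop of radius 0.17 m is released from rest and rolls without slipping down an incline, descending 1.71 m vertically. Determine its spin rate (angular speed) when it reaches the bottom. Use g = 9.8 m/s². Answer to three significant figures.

The moment of inertia is MR², giving k ≡ I/(MR²) = 1.
The rolling condition ω = v/R makes the rotational term ½I(v/R)² = ½kMv², so KE_total = ½(1+k)Mv² = Mv².
Energy conservation Mgh = ½(1+k)Mv² gives v = √(2gh/(1+k)) = √(2 × 9.8 × 1.71 / 2) = 4.094 m/s.
Then ω = v/R = 4.094 / 0.17 ≈ 24.1 rad/s.

ω ≈ 24.1 rad/s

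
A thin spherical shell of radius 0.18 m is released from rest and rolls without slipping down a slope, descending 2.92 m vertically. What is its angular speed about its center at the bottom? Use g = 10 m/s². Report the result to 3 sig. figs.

The moment of inertia is (2/3)MR², giving k ≡ I/(MR²) = 2/3.
The rolling condition ω = v/R makes the rotational term ½I(v/R)² = ½kMv², so KE_total = ½(1+k)Mv² = (5/6)Mv².
Energy conservation Mgh = ½(1+k)Mv² gives v = √(2gh/(1+k)) = √(2 × 10 × 2.92 / 1.667) = 5.919 m/s.
The angular speed follows from ω = v/R = 5.919/0.18 ≈ 32.9 rad/s.

ω ≈ 32.9 rad/s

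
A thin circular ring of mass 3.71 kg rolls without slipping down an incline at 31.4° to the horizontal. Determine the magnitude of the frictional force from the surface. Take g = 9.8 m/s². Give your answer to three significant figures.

The moment of inertia is MR², giving k ≡ I/(MR²) = 1.
Newton's second law down the slope: Mg sinθ − f = Ma. The torque equation fR = Iα (with α = a/R) gives f = kMa.
Combining, a = g sinθ/(1+k) and f = kMa = kMg sinθ/(1+k).
f = 1 × 3.71 × 9.8 × sin31.4° / 2 ≈ 9.47 N.

f ≈ 9.47 N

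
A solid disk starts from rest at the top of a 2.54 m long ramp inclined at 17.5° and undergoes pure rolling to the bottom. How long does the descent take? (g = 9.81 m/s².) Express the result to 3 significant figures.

t ≈ 1.61 s

With I = (1/2)MR², the ratio k = I/(MR²) is 0.5.
Translational: Mg sinθ − f = Ma. Rotational about the CM: fR = Iα = kMRa, so f = kMa.
Hence a = g sinθ/(1+k) = 9.81×sin17.5°/1.5 = 1.967 m/s².
With constant a from rest, t = √(2L/a) = √(2·2.54/1.967) ≈ 1.61 s.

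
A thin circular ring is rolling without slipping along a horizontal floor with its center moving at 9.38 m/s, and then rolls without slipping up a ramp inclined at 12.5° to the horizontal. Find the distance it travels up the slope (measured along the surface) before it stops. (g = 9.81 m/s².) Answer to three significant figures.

With I = MR², the ratio k = I/(MR²) is 1.
Rolling without slipping gives ω = v/R, so the total kinetic energy is ½Mv² + ½Iω² = ½(1+k)Mv² = Mv².
Setting this equal to Mgh gives the vertical rise h = (1+k)v₀²/(2g) = 2×9.38²/(2×9.81) = 8.969 m.
The distance along the slope is d = h/sinθ = 8.969/sin12.5° ≈ 41.4 m.

d ≈ 41.4 m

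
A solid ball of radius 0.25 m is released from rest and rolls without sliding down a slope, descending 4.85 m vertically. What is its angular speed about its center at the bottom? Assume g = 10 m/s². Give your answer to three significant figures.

Here I = (2/5)MR², so the shape factor k = I/(MR²) = 0.4.
Rolling without slipping gives ω = v/R, so the total kinetic energy is ½Mv² + ½Iω² = ½(1+k)Mv² = (7/10)Mv².
Energy conservation Mgh = ½(1+k)Mv² gives v = √(2gh/(1+k)) = √(2 × 10 × 4.85 / 1.4) = 8.324 m/s.
Then ω = v/R = 8.324 / 0.25 ≈ 33.3 rad/s.

ω ≈ 33.3 rad/s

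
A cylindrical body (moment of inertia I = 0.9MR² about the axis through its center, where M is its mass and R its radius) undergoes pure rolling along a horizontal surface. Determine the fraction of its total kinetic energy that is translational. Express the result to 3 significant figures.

fraction ≈ 0.526

With I = 0.9MR², the ratio k = I/(MR²) is 0.9.
Since ω = v/R, the translational part is ½Mv² and the rotational part is ½I(v/R)² = ½kMv²; the total is ½(1+k)Mv².
The translational fraction is therefore 1/(1+k) = 1/1.9 ≈ 0.526.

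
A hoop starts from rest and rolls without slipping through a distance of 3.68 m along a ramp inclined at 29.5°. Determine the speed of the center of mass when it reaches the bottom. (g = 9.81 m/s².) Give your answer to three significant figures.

With I = MR², the ratio k = I/(MR²) is 1.
Rolling without slipping gives ω = v/R, so the total kinetic energy is ½Mv² + ½Iω² = ½(1+k)Mv² = Mv².
The vertical drop is h = L sinθ = 3.68 × sin29.5° = 1.812 m.
Setting Mgh = Mv² gives v = √(2gh/(1+k)) = √(2·9.81·1.812/2) ≈ 4.22 m/s.

v ≈ 4.22 m/s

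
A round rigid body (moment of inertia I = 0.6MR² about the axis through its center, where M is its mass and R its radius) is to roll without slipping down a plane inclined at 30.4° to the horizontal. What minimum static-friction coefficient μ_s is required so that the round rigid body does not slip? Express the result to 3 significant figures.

μ_min ≈ 0.220

The moment of inertia is 0.6MR², giving k ≡ I/(MR²) = 0.6.
Along the incline Mg sinθ − f = Ma, and torque about the center fR = Iα = kMR²(a/R) gives f = kMa.
These give a = g sinθ/(1+k) and the required friction f = kMg sinθ/(1+k).
With N = Mg cosθ, the no-slip condition f ≤ μN gives μ_min = f/N = k tanθ/(1+k).
μ_min = 0.6 × tan30.4° / 1.6 ≈ 0.220.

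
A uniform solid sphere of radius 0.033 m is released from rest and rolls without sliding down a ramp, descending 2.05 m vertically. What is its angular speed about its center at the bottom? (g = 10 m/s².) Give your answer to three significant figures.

ω ≈ 164 rad/s

With I = (2/5)MR², the ratio k = I/(MR²) is 0.4.
Since it rolls without slipping, ω = v/R and KE = ½Mv² + ½Iω² = ½(1+k)Mv² = (7/10)Mv².
Energy conservation Mgh = ½(1+k)Mv² gives v = √(2gh/(1+k)) = √(2 × 10 × 2.05 / 1.4) = 5.412 m/s.
The angular speed follows from ω = v/R = 5.412/0.033 ≈ 164 rad/s.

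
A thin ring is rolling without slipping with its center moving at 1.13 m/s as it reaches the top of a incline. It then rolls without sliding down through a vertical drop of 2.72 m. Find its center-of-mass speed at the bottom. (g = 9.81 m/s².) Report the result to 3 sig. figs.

v ≈ 5.29 m/s

With I = MR², the ratio k = I/(MR²) is 1.
Rolling without slipping gives ω = v/R, so the total kinetic energy is ½Mv² + ½Iω² = ½(1+k)Mv² = Mv².
Conserving energy between top and bottom: Mv² = Mv₀² + Mgh, hence v² = v₀² + 2gh/(1+k).
v = √(1.13² + 2×9.81×2.72/2) = √27.96 ≈ 5.29 m/s.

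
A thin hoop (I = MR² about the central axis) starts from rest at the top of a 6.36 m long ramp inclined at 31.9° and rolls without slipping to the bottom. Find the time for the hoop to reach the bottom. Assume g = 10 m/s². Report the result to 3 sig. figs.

t ≈ 2.19 s

Here I = MR², so the shape factor k = I/(MR²) = 1.
Newton's second law down the slope: Mg sinθ − f = Ma. The torque equation fR = Iα (with α = a/R) gives f = kMa.
Hence a = g sinθ/(1+k) = 10×sin31.9°/2 = 2.642 m/s².
Starting from rest, L = ½at², so t = √(2L/a) = √(2×6.36/2.642) ≈ 2.19 s.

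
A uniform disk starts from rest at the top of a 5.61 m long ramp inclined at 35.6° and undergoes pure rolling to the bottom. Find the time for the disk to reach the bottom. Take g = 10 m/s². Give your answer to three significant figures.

The moment of inertia is (1/2)MR², giving k ≡ I/(MR²) = 0.5.
Translational: Mg sinθ − f = Ma. Rotational about the CM: fR = Iα = kMRa, so f = kMa.
Hence a = g sinθ/(1+k) = 10×sin35.6°/1.5 = 3.881 m/s².
Starting from rest, L = ½at², so t = √(2L/a) = √(2×5.61/3.881) ≈ 1.70 s.

t ≈ 1.70 s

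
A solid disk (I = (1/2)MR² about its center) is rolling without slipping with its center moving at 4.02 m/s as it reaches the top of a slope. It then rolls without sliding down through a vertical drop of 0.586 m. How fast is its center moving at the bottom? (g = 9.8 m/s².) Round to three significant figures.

The moment of inertia is (1/2)MR², giving k ≡ I/(MR²) = 0.5.
Since it rolls without slipping, ω = v/R and KE = ½Mv² + ½Iω² = ½(1+k)Mv² = (3/4)Mv².
Energy conservation: (3/4)Mv₀² + Mgh = (3/4)Mv², so v² = v₀² + 2gh/(1+k).
v = √(4.02² + 2×9.8×0.586/1.5) = √23.82 ≈ 4.88 m/s.

v ≈ 4.88 m/s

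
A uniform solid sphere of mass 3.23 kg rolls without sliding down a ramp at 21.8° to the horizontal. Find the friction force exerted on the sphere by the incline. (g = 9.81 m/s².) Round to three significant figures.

The moment of inertia is (2/5)MR², giving k ≡ I/(MR²) = 0.4.
Along the incline Mg sinθ − f = Ma, and torque about the center fR = Iα = kMR²(a/R) gives f = kMa.
Combining, a = g sinθ/(1+k) and f = kMa = kMg sinθ/(1+k).
f = 0.4 × 3.23 × 9.81 × sin21.8° / 1.4 ≈ 3.36 N.

f ≈ 3.36 N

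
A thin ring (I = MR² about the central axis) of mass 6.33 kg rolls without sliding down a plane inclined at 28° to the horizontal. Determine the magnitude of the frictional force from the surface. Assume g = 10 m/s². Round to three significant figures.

f ≈ 14.9 N

The moment of inertia is MR², giving k ≡ I/(MR²) = 1.
Translational: Mg sinθ − f = Ma. Rotational about the CM: fR = Iα = kMRa, so f = kMa.
Combining, a = g sinθ/(1+k) and f = kMa = kMg sinθ/(1+k).
f = 1 × 6.33 × 10 × sin28° / 2 ≈ 14.9 N.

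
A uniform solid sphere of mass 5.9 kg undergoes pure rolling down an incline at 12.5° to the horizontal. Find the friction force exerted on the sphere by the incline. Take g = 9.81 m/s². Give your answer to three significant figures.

f ≈ 3.58 N

With I = (2/5)MR², the ratio k = I/(MR²) is 0.4.
Translational: Mg sinθ − f = Ma. Rotational about the CM: fR = Iα = kMRa, so f = kMa.
Combining, a = g sinθ/(1+k) and f = kMa = kMg sinθ/(1+k).
f = 0.4 × 5.9 × 9.81 × sin12.5° / 1.4 ≈ 3.58 N.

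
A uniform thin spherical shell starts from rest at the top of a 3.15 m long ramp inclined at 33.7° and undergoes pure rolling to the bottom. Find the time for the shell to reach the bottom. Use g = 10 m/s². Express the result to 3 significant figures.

With I = (2/3)MR², the ratio k = I/(MR²) is 2/3.
Newton's second law down the slope: Mg sinθ − f = Ma. The torque equation fR = Iα (with α = a/R) gives f = kMa.
Hence a = g sinθ/(1+k) = 10×sin33.7°/1.667 = 3.329 m/s².
With constant a from rest, t = √(2L/a) = √(2·3.15/3.329) ≈ 1.38 s.

t ≈ 1.38 s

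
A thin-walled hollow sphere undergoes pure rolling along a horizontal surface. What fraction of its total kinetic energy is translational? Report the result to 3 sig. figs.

With I = (2/3)MR², the ratio k = I/(MR²) is 2/3.
With ω = v/R, KE_trans = ½Mv² and KE_rot = ½Iω² = ½kMv², so KE_total = ½(1+k)Mv².
The translational fraction is therefore 1/(1+k) = 1/1.667 ≈ 0.600.

fraction ≈ 0.600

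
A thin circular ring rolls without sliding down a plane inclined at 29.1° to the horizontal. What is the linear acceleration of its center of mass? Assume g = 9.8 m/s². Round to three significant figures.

For this body I = MR², i.e. k = I/(MR²) = 1.
Along the incline Mg sinθ − f = Ma, and torque about the center fR = Iα = kMR²(a/R) gives f = kMa.
Eliminating f: Mg sinθ = (1+k)Ma, so a = g sinθ/(1+k) = 9.8 × sin29.1° / 2 ≈ 2.38 m/s².

a ≈ 2.38 m/s²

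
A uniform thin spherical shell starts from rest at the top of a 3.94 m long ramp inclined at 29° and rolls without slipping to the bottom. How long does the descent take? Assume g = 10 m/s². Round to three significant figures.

t ≈ 1.65 s

The moment of inertia is (2/3)MR², giving k ≡ I/(MR²) = 2/3.
Newton's second law down the slope: Mg sinθ − f = Ma. The torque equation fR = Iα (with α = a/R) gives f = kMa.
Hence a = g sinθ/(1+k) = 10×sin29°/1.667 = 2.909 m/s².
Starting from rest, L = ½at², so t = √(2L/a) = √(2×3.94/2.909) ≈ 1.65 s.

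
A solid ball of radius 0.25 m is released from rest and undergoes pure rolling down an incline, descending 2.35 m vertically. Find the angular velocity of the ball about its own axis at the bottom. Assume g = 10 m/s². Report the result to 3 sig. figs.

ω ≈ 23.2 rad/s

For this body I = (2/5)MR², i.e. k = I/(MR²) = 0.4.
Rolling without slipping gives ω = v/R, so the total kinetic energy is ½Mv² + ½Iω² = ½(1+k)Mv² = (7/10)Mv².
Energy conservation Mgh = ½(1+k)Mv² gives v = √(2gh/(1+k)) = √(2 × 10 × 2.35 / 1.4) = 5.794 m/s.
Then ω = v/R = 5.794 / 0.25 ≈ 23.2 rad/s.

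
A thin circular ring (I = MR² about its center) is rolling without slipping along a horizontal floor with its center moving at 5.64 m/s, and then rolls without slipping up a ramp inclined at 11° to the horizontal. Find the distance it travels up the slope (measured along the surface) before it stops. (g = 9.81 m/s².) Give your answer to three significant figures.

d ≈ 17.0 m

Here I = MR², so the shape factor k = I/(MR²) = 1.
Pure rolling means v = ωR; then KE = ½Mv² + ½I(v/R)² = ½(1+k)Mv² = Mv².
Setting this equal to Mgh gives the vertical rise h = (1+k)v₀²/(2g) = 2×5.64²/(2×9.81) = 3.243 m.
The distance along the slope is d = h/sinθ = 3.243/sin11° ≈ 17.0 m.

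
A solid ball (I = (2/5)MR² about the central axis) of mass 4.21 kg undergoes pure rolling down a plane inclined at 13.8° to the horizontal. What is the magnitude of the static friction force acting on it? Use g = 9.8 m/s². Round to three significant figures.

The moment of inertia is (2/5)MR², giving k ≡ I/(MR²) = 0.4.
Along the incline Mg sinθ − f = Ma, and torque about the center fR = Iα = kMR²(a/R) gives f = kMa.
Combining, a = g sinθ/(1+k) and f = kMa = kMg sinθ/(1+k).
f = 0.4 × 4.21 × 9.8 × sin13.8° / 1.4 ≈ 2.81 N.

f ≈ 2.81 N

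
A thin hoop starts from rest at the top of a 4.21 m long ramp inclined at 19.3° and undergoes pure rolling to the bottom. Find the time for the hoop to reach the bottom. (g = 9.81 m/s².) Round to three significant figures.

With I = MR², the ratio k = I/(MR²) is 1.
Along the incline Mg sinθ − f = Ma, and torque about the center fR = Iα = kMR²(a/R) gives f = kMa.
Hence a = g sinθ/(1+k) = 9.81×sin19.3°/2 = 1.621 m/s².
With constant a from rest, t = √(2L/a) = √(2·4.21/1.621) ≈ 2.28 s.

t ≈ 2.28 s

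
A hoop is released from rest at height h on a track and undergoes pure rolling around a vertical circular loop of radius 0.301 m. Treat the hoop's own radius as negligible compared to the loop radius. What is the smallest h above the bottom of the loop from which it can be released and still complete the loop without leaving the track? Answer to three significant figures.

For this body I = MR², i.e. k = I/(MR²) = 1.
At the top, contact is just lost when gravity alone supplies the centripetal force: Mg = Mv_top²/r, i.e. v_top² = gr.
With ω = v/R, the kinetic energy at speed v is ½(1+k)Mv² = Mv².
Energy conservation from release (height h) to the top (height 2r): Mgh = Mg(2r) + M·gr.
Thus h_min = 2r + (1+k)r/2 = r(2 + 2/2) = 0.301 × 3 ≈ 0.903 m.

h_min ≈ 0.903 m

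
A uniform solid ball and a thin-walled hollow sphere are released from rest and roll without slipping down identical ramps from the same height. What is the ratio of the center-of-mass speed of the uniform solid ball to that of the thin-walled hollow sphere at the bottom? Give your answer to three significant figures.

Each satisfies Mgh = ½(1+k)Mv² with k = I/(MR²), so v ∝ 1/√(1+k).
For the uniform solid ball k = 0.4; for the thin-walled hollow sphere k = 2/3.
v₁/v₂ = √((1+k₂)/(1+k₁)) = √(1.667/1.4) ≈ 1.09.

v_ratio ≈ 1.09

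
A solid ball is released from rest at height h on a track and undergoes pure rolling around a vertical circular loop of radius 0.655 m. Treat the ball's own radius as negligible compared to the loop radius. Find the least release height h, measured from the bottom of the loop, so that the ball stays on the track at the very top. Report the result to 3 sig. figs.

h_min ≈ 1.77 m

With I = (2/5)MR², the ratio k = I/(MR²) is 0.4.
At the top of the loop, the minimum-contact condition is Mg = Mv_top²/r, so v_top² = gr.
With ω = v/R, the kinetic energy at speed v is ½(1+k)Mv² = (7/10)Mv².
Energy conservation from release (height h) to the top (height 2r): Mgh = Mg(2r) + (7/10)M·gr.
Thus h_min = 2r + (1+k)r/2 = r(2 + 1.4/2) = 0.655 × 2.7 ≈ 1.77 m.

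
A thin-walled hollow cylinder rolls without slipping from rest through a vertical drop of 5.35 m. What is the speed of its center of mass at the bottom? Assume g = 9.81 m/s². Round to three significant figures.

v ≈ 7.24 m/s

For this body I = MR², i.e. k = I/(MR²) = 1.
Pure rolling means v = ωR; then KE = ½Mv² + ½I(v/R)² = ½(1+k)Mv² = Mv².
Setting Mgh = Mv² gives v = √(2gh/(1+k)) = √(2·9.81·5.35/2) ≈ 7.24 m/s.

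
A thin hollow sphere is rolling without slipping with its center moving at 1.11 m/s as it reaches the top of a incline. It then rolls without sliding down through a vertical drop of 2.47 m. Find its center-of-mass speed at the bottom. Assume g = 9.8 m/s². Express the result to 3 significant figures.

With I = (2/3)MR², the ratio k = I/(MR²) is 2/3.
Pure rolling means v = ωR; then KE = ½Mv² + ½I(v/R)² = ½(1+k)Mv² = (5/6)Mv².
Energy conservation: (5/6)Mv₀² + Mgh = (5/6)Mv², so v² = v₀² + 2gh/(1+k).
v = √(1.11² + 2×9.8×2.47/1.667) = √30.28 ≈ 5.50 m/s.

v ≈ 5.50 m/s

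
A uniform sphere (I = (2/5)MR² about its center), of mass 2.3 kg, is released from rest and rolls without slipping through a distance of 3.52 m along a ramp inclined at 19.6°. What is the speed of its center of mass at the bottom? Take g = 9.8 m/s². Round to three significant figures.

The moment of inertia is (2/5)MR², giving k ≡ I/(MR²) = 0.4.
Since it rolls without slipping, ω = v/R and KE = ½Mv² + ½Iω² = ½(1+k)Mv² = (7/10)Mv².
The vertical drop is h = L sinθ = 3.52 × sin19.6° = 1.181 m.
Setting Mgh = (7/10)Mv² gives v = √(2gh/(1+k)) = √(2·9.8·1.181/1.4) ≈ 4.07 m/s.

v ≈ 4.07 m/s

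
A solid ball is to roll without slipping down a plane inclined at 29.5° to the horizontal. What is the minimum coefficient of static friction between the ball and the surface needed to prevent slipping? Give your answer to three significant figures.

μ_min ≈ 0.162

For this body I = (2/5)MR², i.e. k = I/(MR²) = 0.4.
Along the incline Mg sinθ − f = Ma, and torque about the center fR = Iα = kMR²(a/R) gives f = kMa.
These give a = g sinθ/(1+k) and the required friction f = kMg sinθ/(1+k).
The normal force is N = Mg cosθ, so μ_min = f/N = k tanθ/(1+k).
μ_min = 0.4 × tan29.5° / 1.4 ≈ 0.162.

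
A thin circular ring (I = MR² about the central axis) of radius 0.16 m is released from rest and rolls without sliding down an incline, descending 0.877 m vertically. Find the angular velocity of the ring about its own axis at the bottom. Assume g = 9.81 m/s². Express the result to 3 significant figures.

ω ≈ 18.3 rad/s

With I = MR², the ratio k = I/(MR²) is 1.
The rolling condition ω = v/R makes the rotational term ½I(v/R)² = ½kMv², so KE_total = ½(1+k)Mv² = Mv².
Energy conservation Mgh = ½(1+k)Mv² gives v = √(2gh/(1+k)) = √(2 × 9.81 × 0.877 / 2) = 2.933 m/s.
The angular speed follows from ω = v/R = 2.933/0.16 ≈ 18.3 rad/s.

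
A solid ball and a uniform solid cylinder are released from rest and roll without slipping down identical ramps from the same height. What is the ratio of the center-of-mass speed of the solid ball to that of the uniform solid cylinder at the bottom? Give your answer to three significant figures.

v_ratio ≈ 1.04

Each satisfies Mgh = ½(1+k)Mv² with k = I/(MR²), so v ∝ 1/√(1+k).
For the solid ball k = 0.4; for the uniform solid cylinder k = 0.5.
v₁/v₂ = √((1+k₂)/(1+k₁)) = √(1.5/1.4) ≈ 1.04.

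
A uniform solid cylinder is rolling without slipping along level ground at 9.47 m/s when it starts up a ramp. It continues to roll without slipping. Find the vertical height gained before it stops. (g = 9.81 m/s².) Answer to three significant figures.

For this body I = (1/2)MR², i.e. k = I/(MR²) = 0.5.
Since it rolls without slipping, ω = v/R and KE = ½Mv² + ½Iω² = ½(1+k)Mv² = (3/4)Mv².
At the top the kinetic energy is zero, so (3/4)Mv₀² = Mgh.
Thus h = (1+k)v₀²/(2g) = 1.5 × 9.47² / (2 × 9.81) ≈ 6.86 m.

h ≈ 6.86 m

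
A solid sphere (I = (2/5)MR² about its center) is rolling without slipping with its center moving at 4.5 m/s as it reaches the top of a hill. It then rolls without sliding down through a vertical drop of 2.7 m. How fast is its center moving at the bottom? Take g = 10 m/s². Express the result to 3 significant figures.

v ≈ 7.67 m/s

Here I = (2/5)MR², so the shape factor k = I/(MR²) = 0.4.
Rolling without slipping gives ω = v/R, so the total kinetic energy is ½Mv² + ½Iω² = ½(1+k)Mv² = (7/10)Mv².
Energy conservation: (7/10)Mv₀² + Mgh = (7/10)Mv², so v² = v₀² + 2gh/(1+k).
v = √(4.5² + 2×10×2.7/1.4) = √58.82 ≈ 7.67 m/s.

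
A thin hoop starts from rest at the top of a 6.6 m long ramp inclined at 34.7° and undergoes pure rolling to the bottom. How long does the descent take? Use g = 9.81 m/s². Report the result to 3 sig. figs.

t ≈ 2.17 s

With I = MR², the ratio k = I/(MR²) is 1.
Along the incline Mg sinθ − f = Ma, and torque about the center fR = Iα = kMR²(a/R) gives f = kMa.
Hence a = g sinθ/(1+k) = 9.81×sin34.7°/2 = 2.792 m/s².
With constant a from rest, t = √(2L/a) = √(2·6.6/2.792) ≈ 2.17 s.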